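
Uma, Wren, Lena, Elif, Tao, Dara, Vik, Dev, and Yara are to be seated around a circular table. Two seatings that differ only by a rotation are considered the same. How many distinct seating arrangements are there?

40320

Seat Uma anywhere (absorbing the rotational symmetry), then permute the other 8: (8)! = 40320.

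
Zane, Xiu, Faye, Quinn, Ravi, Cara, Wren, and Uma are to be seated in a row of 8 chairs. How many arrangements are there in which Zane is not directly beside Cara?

Of the 8! = 40320 arrangements, those with Zane and Cara adjacent number 2 × 7! = 10080 (treat the pair as a block with 2 internal orders).
Complementary counting: 40320 − 10080 = 30240.

30240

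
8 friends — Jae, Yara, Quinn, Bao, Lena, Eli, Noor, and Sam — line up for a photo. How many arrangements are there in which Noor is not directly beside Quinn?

30240

Of the 8! = 40320 arrangements, those with Noor and Quinn adjacent number 2 × 7! = 10080 (treat the pair as a block with 2 internal orders).
So 40320 − 10080 = 30240 arrangements keep them apart.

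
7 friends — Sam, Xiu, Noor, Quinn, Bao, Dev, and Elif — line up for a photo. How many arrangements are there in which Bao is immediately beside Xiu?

Treat {Bao, Xiu} as a single unit. There are 6 units to order, and the pair itself can be ordered 2 ways.
That gives 2 × 6! = 2 × 720 = 1440.

1440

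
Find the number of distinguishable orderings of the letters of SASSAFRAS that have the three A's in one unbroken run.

Treat the 3 copies of A as a single block. The multiset to arrange is then {AAA, F, R, S, S, S, S}, 7 items in all.
That gives (7)!/(4!) = 210 arrangements.

210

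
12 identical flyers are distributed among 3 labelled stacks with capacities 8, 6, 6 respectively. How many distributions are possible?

39

Ignoring the caps, the number of non-negative solutions to x_1+…+x_3 = 12 is C(14,2) = 91.
Subtract solutions that violate a single cap (substitute x_i' = x_i − (cap_i+1)): x_1 ≥ 9 gives C(5,2) = 10; x_2 ≥ 7 gives C(7,2) = 21; x_3 ≥ 7 gives C(7,2) = 21. Together 52.
No two caps can be exceeded simultaneously, so the pair terms are all 0.
By inclusion–exclusion the count is 91 − 52 + 0 = 39.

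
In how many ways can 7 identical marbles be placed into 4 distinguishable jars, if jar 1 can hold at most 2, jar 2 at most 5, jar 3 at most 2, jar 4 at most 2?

Ignoring the caps, the number of non-negative solutions to x_1+…+x_4 = 7 is C(10,3) = 120.
Subtract solutions that violate a single cap (substitute x_i' = x_i − (cap_i+1)): x_1 ≥ 3 gives C(7,3) = 35; x_2 ≥ 6 gives C(4,3) = 4; x_3 ≥ 3 gives C(7,3) = 35; x_4 ≥ 3 gives C(7,3) = 35. Together 109.
Add back pairs where two caps are both exceeded: 0 + 4 + 4 + 0 + 0 + 4 = 12.
By inclusion–exclusion the count is 120 − 109 + 12 = 23.

23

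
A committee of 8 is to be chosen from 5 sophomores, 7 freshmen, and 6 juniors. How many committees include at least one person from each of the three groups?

Total 8-person selections from all 18: C(18,8) = 43758.
Subtract selections that omit an entire group: no sophomores → C(13,8) = 1287; no freshmen → C(11,8) = 165; no juniors → C(12,8) = 495.
Add back selections omitting two groups (i.e. drawn from a single group): C(5,8) + C(7,8) + C(6,8) = 0.
By inclusion–exclusion: 43758 − 1947 + 0 = 41811.

41811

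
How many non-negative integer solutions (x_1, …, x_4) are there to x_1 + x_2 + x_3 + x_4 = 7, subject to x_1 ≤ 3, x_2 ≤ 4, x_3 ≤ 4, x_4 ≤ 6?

By stars and bars, unrestricted non-negative solutions to x_1+…+x_4 = 7 number C(7+3,3) = 120.
Subtract solutions that violate a single cap (substitute x_i' = x_i − (cap_i+1)): x_1 ≥ 4 gives C(6,3) = 20; x_2 ≥ 5 gives C(5,3) = 10; x_3 ≥ 5 gives C(5,3) = 10; x_4 ≥ 7 gives C(3,3) = 1. Together 41.
No two caps can be exceeded simultaneously, so the pair terms are all 0.
By inclusion–exclusion the count is 120 − 41 + 0 = 79.

79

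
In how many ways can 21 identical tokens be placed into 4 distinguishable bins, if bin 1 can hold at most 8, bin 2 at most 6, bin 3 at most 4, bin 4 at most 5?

10

Ignoring the caps, the number of non-negative solutions to x_1+…+x_4 = 21 is C(24,3) = 2024.
Subtract solutions that violate a single cap (substitute x_i' = x_i − (cap_i+1)): x_1 ≥ 9 gives C(15,3) = 455; x_2 ≥ 7 gives C(17,3) = 680; x_3 ≥ 5 gives C(19,3) = 969; x_4 ≥ 6 gives C(18,3) = 816. Together 2920.
Add back pairs where two caps are both exceeded: 56 + 120 + 84 + 220 + 165 + 286 = 931.
Subtract triples: 1 + 0 + 4 + 20 = 25.
By inclusion–exclusion the count is 2024 − 2920 + 931 − 25 = 10.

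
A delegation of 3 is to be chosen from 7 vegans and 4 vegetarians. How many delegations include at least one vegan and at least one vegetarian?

126

With no constraint there are C(11,3) = 165 possible selections.
Subtract selections that omit an entire group: no vegans → C(4,3) = 4; no vegetarians → C(7,3) = 35.
Both groups omitted at once is impossible, so 165 − 39 = 126.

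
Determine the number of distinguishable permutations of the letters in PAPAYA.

60

Letter multiplicities in PAPAYA: A×3, P×2, Y×1.
So there are 6! / (3!·2!) = 60 distinguishable arrangements.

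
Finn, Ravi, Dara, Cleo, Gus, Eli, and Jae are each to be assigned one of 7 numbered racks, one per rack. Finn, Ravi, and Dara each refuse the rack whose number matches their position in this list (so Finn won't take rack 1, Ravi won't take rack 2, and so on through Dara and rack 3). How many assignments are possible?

Let Aᵢ (for i ∈ {1, 2, 3}) be the placements that put person i in their forbidden rack. Any j of these fix j positions, leaving (7−j)! ways to fill the rest, and there are C(3,j) ways to pick which j.
By inclusion–exclusion, the number of valid placements is Σ_{j=0}^{3} (−1)^j C(3,j)·(7−j)!.
Computing: 5040 − 2160 + 360 − 24 = 3216.

3216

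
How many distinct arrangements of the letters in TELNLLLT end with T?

With the last slot taken by T, it remains to arrange the other 7 letters (ELNLLLT).
Those 7 letters have L appearing 4 times, giving (7)!/(4!) = 210.

210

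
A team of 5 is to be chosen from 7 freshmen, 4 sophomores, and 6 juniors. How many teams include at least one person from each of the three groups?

4214

With no constraint there are C(17,5) = 6188 possible selections.
Selections missing a whole group: no freshmen → C(10,5) = 252; no sophomores → C(13,5) = 1287; no juniors → C(11,5) = 462.
Add back selections omitting two groups (i.e. drawn from a single group): C(7,5) + C(4,5) + C(6,5) = 27.
By inclusion–exclusion: 6188 − 2001 + 27 = 4214.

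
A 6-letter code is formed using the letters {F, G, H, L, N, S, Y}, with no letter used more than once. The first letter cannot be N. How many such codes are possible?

The first letter has 7−1 = 6 choices (anything except N).
The remaining 5 letters are filled from the other 6 symbols without repetition: 6 × 5 × 4 × 3 × 2 = 720.
Total: 6 × 720 = 4320.

4320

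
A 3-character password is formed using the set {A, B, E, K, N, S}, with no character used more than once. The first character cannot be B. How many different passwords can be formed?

The first character has 6−1 = 5 choices (anything except B).
The remaining 2 characters are filled from the other 5 symbols without repetition: 5 × 4 = 20.
Total: 5 × 20 = 100.

100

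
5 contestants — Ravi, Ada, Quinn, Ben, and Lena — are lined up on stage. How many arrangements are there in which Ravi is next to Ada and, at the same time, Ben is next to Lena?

Treat {Ravi,Ada} as one block (2 orders) and {Ben,Lena} as another (2 orders).
That leaves 3 units to arrange: 2 × 2 × 3! = 4 × 6 = 24.

24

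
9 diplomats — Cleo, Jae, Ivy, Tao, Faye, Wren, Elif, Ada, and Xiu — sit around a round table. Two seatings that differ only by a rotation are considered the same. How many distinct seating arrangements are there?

Fix one person's seat to break rotational symmetry; the remaining 8 people can be arranged in (8)! = 40320 ways.

40320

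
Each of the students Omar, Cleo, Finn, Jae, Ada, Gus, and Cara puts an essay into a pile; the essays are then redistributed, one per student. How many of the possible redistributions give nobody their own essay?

1854

Let Aᵢ be the assignments in which student i gets their own essay. We want the size of the complement of A₁∪…∪A_7.
By inclusion–exclusion this is Σ_{j=0}^{7} (−1)^j C(7,j)·(7−j)!.
Computing: 5040 − 5040 + 2520 − 840 + 210 − 42 + 7 − 1 = 1854.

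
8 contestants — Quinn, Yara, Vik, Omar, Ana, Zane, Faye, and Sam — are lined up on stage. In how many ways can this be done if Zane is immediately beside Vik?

10080

Place the 6 others and the Zane-Vik pair as 7 objects in a line; the pair has 2 internal arrangements.
That gives 2 × 7! = 2 × 5040 = 10080.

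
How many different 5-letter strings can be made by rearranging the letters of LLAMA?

Letter multiplicities in LLAMA: A×2, L×2, M×1.
So there are 5! / (2!·2!) = 30 distinguishable arrangements.

30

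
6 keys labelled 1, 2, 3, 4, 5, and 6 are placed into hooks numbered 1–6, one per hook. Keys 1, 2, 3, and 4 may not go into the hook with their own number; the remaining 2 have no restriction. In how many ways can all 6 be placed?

Let Aᵢ (for 1 ≤ i ≤ 4) be the placements that put key i in its forbidden hook. Any j of these fix j positions, leaving (6−j)! ways to fill the rest, and there are C(4,j) ways to pick which j.
By inclusion–exclusion, the number of valid placements is Σ_{j=0}^{4} (−1)^j C(4,j)·(6−j)!.
Computing: 720 − 480 + 144 − 24 + 2 = 362.

362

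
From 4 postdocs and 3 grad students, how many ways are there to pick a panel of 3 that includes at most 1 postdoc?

Split by how many postdocs are chosen (0 through 1).
Sum: C(4,0)·C(3,3) + C(4,1)·C(3,2) = 1 + 12 = 13.

13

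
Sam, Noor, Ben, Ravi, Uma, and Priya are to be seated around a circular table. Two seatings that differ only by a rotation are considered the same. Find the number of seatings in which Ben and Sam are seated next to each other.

48

Glue Ben and Sam into a block (2 internal orders). Seating 5 units around a circle gives (4)! arrangements.
So 2 × (4)! = 2 × 24 = 48.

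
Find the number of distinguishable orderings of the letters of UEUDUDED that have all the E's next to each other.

140

Treat the 2 copies of E as a single block. The multiset to arrange is then {EE, D, D, D, U, U, U}, 7 items in all.
That gives (7)!/(3!·3!) = 140 arrangements.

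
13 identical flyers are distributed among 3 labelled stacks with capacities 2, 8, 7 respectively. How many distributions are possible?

Ignoring the caps, the number of non-negative solutions to x_1+…+x_3 = 13 is C(15,2) = 105.
Subtract solutions that violate a single cap (substitute x_i' = x_i − (cap_i+1)): x_1 ≥ 3 gives C(12,2) = 66; x_2 ≥ 9 gives C(6,2) = 15; x_3 ≥ 8 gives C(7,2) = 21. Together 102.
Add back pairs where two caps are both exceeded: 3 + 6 + 0 = 9.
By inclusion–exclusion the count is 105 − 102 + 9 = 12.

12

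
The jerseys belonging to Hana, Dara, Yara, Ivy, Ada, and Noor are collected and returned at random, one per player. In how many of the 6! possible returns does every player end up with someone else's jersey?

265

This is the derangement count D_6: permutations of 6 items with no fixed point.
By inclusion–exclusion this is Σ_{j=0}^{6} (−1)^j C(6,j)·(6−j)!.
Computing: 720 − 720 + 360 − 120 + 30 − 6 + 1 = 265.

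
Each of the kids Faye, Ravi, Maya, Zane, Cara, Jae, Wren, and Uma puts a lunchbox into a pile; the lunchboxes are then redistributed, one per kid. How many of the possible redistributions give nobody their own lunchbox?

Let Aᵢ be the assignments in which kid i gets their own lunchbox. We want the size of the complement of A₁∪…∪A_8.
By inclusion–exclusion this is Σ_{j=0}^{8} (−1)^j C(8,j)·(8−j)!.
Computing: 40320 − 40320 + 20160 − 6720 + 1680 − 336 + 56 − 8 + 1 = 14833.

14833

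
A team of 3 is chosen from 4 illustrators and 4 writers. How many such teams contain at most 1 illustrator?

28

Split by how many illustrators are chosen (0 through 1).
Sum: C(4,0)·C(4,3) + C(4,1)·C(4,2) = 4 + 24 = 28.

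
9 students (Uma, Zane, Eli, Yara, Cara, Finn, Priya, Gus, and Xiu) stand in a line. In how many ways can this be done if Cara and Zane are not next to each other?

Of the 9! = 362880 arrangements, those with Cara and Zane adjacent number 2 × 8! = 80640 (treat the pair as a block with 2 internal orders).
So 362880 − 80640 = 282240 arrangements keep them apart.

282240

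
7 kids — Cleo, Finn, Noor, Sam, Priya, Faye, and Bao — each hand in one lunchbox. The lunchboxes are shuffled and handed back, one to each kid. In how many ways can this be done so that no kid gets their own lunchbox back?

Let Aᵢ be the assignments in which kid i gets their own lunchbox. We want the size of the complement of A₁∪…∪A_7.
By inclusion–exclusion this is Σ_{j=0}^{7} (−1)^j C(7,j)·(7−j)!.
Computing: 5040 − 5040 + 2520 − 840 + 210 − 42 + 7 − 1 = 1854.

1854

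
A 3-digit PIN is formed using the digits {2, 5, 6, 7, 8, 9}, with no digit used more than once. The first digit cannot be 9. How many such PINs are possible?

100

The first digit has 6−1 = 5 choices (anything except 9).
The remaining 2 digits are filled from the other 5 symbols without repetition: 5 × 4 = 20.
Total: 5 × 20 = 100.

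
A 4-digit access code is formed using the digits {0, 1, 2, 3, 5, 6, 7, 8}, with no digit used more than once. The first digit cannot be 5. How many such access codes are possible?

1470

The first digit has 8−1 = 7 choices (anything except 5).
The remaining 3 digits are filled from the other 7 symbols without repetition: 7 × 6 × 5 = 210.
Total: 7 × 210 = 1470.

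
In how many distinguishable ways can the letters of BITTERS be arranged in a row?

2520

The 7 letters of BITTERS have repeats: T appearing twice.
Dividing 7! = 5040 by 2! = 2 for the repeated letters gives 2520.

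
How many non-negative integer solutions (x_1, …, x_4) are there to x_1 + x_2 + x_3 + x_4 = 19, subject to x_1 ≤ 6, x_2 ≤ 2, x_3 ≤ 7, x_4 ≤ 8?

By stars and bars, unrestricted non-negative solutions to x_1+…+x_4 = 19 number C(19+3,3) = 1540.
Subtract solutions that violate a single cap (substitute x_i' = x_i − (cap_i+1)): x_1 ≥ 7 gives C(15,3) = 455; x_2 ≥ 3 gives C(19,3) = 969; x_3 ≥ 8 gives C(14,3) = 364; x_4 ≥ 9 gives C(13,3) = 286. Together 2074.
Add back pairs where two caps are both exceeded: 220 + 35 + 20 + 165 + 120 + 10 = 570.
Subtract triples: 4 + 1 + 0 + 0 = 5.
By inclusion–exclusion the count is 1540 − 2074 + 570 − 5 = 31.

31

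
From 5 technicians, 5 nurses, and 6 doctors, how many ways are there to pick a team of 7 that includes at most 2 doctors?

5160

Split by how many doctors are chosen (0 through 2).
Sum: C(6,0)·C(10,7) + C(6,1)·C(10,6) + C(6,2)·C(10,5) = 120 + 1260 + 3780 = 5160.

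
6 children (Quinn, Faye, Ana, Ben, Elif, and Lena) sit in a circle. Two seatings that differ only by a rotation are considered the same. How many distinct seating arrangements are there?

120

Seat Quinn anywhere (absorbing the rotational symmetry), then permute the other 5: (5)! = 120.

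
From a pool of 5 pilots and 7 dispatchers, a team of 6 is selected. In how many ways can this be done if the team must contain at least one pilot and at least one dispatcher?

917

Total 6-person selections from all 12: C(12,6) = 924.
Subtract selections that omit an entire group: no pilots → C(7,6) = 7; no dispatchers → C(5,6) = 0.
Both groups omitted at once is impossible, so 924 − 7 = 917.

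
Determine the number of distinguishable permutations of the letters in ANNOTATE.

5040

Letter multiplicities in ANNOTATE: A×2, E×1, N×2, O×1, T×2.
Dividing 8! = 40320 by 2!·2!·2! = 8 for the repeated letters gives 5040.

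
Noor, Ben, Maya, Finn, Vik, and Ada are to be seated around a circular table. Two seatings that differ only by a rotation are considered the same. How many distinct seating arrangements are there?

Seat Noor anywhere (absorbing the rotational symmetry), then permute the other 5: (5)! = 120.

120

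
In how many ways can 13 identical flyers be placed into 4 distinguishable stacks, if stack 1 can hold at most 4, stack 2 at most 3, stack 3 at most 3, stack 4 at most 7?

Ignoring the caps, the number of non-negative solutions to x_1+…+x_4 = 13 is C(16,3) = 560.
Subtract solutions that violate a single cap (substitute x_i' = x_i − (cap_i+1)): x_1 ≥ 5 gives C(11,3) = 165; x_2 ≥ 4 gives C(12,3) = 220; x_3 ≥ 4 gives C(12,3) = 220; x_4 ≥ 8 gives C(8,3) = 56. Together 661.
Add back pairs where two caps are both exceeded: 35 + 35 + 1 + 56 + 4 + 4 = 135.
Subtract triples: 1 + 0 + 0 + 0 = 1.
By inclusion–exclusion the count is 560 − 661 + 135 − 1 = 33.

33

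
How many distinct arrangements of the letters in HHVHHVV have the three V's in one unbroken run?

Treat the 3 copies of V as a single block. The multiset to arrange is then {VVV, H, H, H, H}, 5 items in all.
That gives (5)!/(4!) = 5 arrangements.

5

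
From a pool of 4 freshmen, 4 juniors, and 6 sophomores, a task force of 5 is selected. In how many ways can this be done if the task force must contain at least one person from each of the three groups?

With no constraint there are C(14,5) = 2002 possible selections.
Selections missing a whole group: no freshmen → C(10,5) = 252; no juniors → C(10,5) = 252; no sophomores → C(8,5) = 56.
Add back selections omitting two groups (i.e. drawn from a single group): C(4,5) + C(4,5) + C(6,5) = 6.
By inclusion–exclusion: 2002 − 560 + 6 = 1448.

1448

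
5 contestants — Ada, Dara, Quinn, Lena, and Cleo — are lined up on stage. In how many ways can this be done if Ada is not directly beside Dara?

There are 5! = 120 arrangements in all. If Ada and Dara are adjacent, merging them into one block gives 2·(4)! = 48 arrangements.
Complementary counting: 120 − 48 = 72.

72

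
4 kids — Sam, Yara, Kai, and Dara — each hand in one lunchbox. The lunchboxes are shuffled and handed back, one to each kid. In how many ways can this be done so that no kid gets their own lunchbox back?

9

Count assignments avoiding every fixed point. For any j of the 4 kids fixed to their own lunchbox, the other 4−j can be arranged in (4−j)! ways.
By inclusion–exclusion this is Σ_{j=0}^{4} (−1)^j C(4,j)·(4−j)!.
Computing: 24 − 24 + 12 − 4 + 1 = 9.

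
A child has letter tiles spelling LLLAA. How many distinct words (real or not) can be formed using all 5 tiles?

LLLAA has 5 letters with A appearing twice and L appearing 3 times.
The number of distinct arrangements is 5!/(3!·2!) = 120/12 = 10.

10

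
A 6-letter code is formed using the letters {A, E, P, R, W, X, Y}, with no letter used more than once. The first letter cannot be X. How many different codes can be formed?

The first letter has 7−1 = 6 choices (anything except X).
The remaining 5 letters are filled from the other 6 symbols without repetition: 6 × 5 × 4 × 3 × 2 = 720.
Total: 6 × 720 = 4320.

4320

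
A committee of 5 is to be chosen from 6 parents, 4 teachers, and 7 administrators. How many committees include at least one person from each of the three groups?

Total 5-person selections from all 17: C(17,5) = 6188.
Selections missing a whole group: no parents → C(11,5) = 462; no teachers → C(13,5) = 1287; no administrators → C(10,5) = 252.
Add back selections omitting two groups (i.e. drawn from a single group): C(6,5) + C(4,5) + C(7,5) = 27.
By inclusion–exclusion: 6188 − 2001 + 27 = 4214.

4214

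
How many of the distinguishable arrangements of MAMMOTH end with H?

120

With the last slot taken by H, it remains to arrange the other 6 letters (MAMMOT).
Those 6 letters have M appearing 3 times, giving (6)!/(3!) = 120.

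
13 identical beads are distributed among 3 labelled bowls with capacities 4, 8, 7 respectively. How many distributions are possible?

25

By stars and bars, unrestricted non-negative solutions to x_1+…+x_3 = 13 number C(13+2,2) = 105.
Subtract solutions that violate a single cap (substitute x_i' = x_i − (cap_i+1)): x_1 ≥ 5 gives C(10,2) = 45; x_2 ≥ 9 gives C(6,2) = 15; x_3 ≥ 8 gives C(7,2) = 21. Together 81.
Add back pairs where two caps are both exceeded: 0 + 1 + 0 = 1.
By inclusion–exclusion the count is 105 − 81 + 1 = 25.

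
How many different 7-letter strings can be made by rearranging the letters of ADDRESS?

1260

The 7 letters of ADDRESS have repeats: D appearing twice and S appearing twice.
Dividing 7! = 5040 by 2!·2! = 4 for the repeated letters gives 1260.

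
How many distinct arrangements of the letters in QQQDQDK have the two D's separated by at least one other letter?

75

Total arrangements of QQQDQDK: 7!/(4!·2!) = 105.
Arrangements with the D's together: treat DD as one letter, giving (6)!/(4!) = 30.
Hence 105 − 30 = 75.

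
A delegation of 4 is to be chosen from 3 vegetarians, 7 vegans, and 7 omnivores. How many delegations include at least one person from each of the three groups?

1029

Unrestricted: C(17,4) = 2380 ways to pick any 4 of the 17.
Selections missing a whole group: no vegetarians → C(14,4) = 1001; no vegans → C(10,4) = 210; no omnivores → C(10,4) = 210.
Add back selections omitting two groups (i.e. drawn from a single group): C(3,4) + C(7,4) + C(7,4) = 70.
By inclusion–exclusion: 2380 − 1421 + 70 = 1029.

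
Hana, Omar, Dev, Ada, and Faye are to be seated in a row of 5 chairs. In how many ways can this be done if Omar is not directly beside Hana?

There are 5! = 120 arrangements in all. If Omar and Hana are adjacent, merging them into one block gives 2·(4)! = 48 arrangements.
Complementary counting: 120 − 48 = 72.

72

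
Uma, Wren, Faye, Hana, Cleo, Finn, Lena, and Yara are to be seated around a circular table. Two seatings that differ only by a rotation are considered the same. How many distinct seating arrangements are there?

Seat Uma anywhere (absorbing the rotational symmetry), then permute the other 7: (7)! = 5040.

5040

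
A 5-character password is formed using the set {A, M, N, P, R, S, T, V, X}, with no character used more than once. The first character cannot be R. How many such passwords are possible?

The first character has 9−1 = 8 choices (anything except R).
The remaining 4 characters are filled from the other 8 symbols without repetition: 8 × 7 × 6 × 5 = 1680.
Total: 8 × 1680 = 13440.

13440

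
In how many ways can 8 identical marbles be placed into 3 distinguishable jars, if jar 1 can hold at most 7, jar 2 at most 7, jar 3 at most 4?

Ignoring the caps, the number of non-negative solutions to x_1+…+x_3 = 8 is C(10,2) = 45.
Subtract solutions that violate a single cap (substitute x_i' = x_i − (cap_i+1)): x_1 ≥ 8 gives C(2,2) = 1; x_2 ≥ 8 gives C(2,2) = 1; x_3 ≥ 5 gives C(5,2) = 10. Together 12.
No two caps can be exceeded simultaneously, so the pair terms are all 0.
By inclusion–exclusion the count is 45 − 12 + 0 = 33.

33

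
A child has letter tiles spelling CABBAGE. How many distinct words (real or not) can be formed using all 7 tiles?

1260

The 7 letters of CABBAGE have repeats: A appearing twice and B appearing twice.
Dividing 7! = 5040 by 2!·2! = 4 for the repeated letters gives 1260.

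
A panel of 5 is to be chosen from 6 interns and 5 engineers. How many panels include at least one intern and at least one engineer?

455

Total 5-person selections from all 11: C(11,5) = 462.
Subtract selections that omit an entire group: no interns → C(5,5) = 1; no engineers → C(6,5) = 6.
Both groups omitted at once is impossible, so 462 − 7 = 455.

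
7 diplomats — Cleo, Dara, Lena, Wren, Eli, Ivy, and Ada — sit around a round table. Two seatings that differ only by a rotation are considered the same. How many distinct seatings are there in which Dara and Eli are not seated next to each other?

480

Without the restriction there are (6)! = 720 seatings.
Seatings with Dara beside Eli: treat them as a block with 2 internal orders, giving 2 × (5)! = 240.
Subtracting, 720 − 240 = 480.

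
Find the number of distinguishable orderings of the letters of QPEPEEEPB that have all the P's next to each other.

210

Treat the 3 copies of P as a single block. The multiset to arrange is then {PPP, B, E, E, E, E, Q}, 7 items in all.
That gives (7)!/(4!) = 210 arrangements.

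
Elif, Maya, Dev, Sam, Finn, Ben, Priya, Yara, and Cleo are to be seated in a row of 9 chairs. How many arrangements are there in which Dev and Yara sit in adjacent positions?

80640

Glue Dev and Yara into one block (2 internal orders), leaving 8 units to arrange in a row.
So the count is 2·(8)! = 80640.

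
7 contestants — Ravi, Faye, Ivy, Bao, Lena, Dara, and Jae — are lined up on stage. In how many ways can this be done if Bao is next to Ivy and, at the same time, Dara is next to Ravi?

480

Treat {Bao,Ivy} as one block (2 orders) and {Dara,Ravi} as another (2 orders).
That leaves 5 units to arrange: 2 × 2 × 5! = 4 × 120 = 480.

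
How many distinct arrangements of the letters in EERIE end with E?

Fix E in the last position and arrange the remaining 4 letters.
Those 4 letters have E appearing twice, giving (4)!/(2!) = 12.

12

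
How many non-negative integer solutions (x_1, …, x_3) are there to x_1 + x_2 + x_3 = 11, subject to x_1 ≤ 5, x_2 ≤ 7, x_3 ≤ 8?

41

Ignoring the caps, the number of non-negative solutions to x_1+…+x_3 = 11 is C(13,2) = 78.
Subtract solutions that violate a single cap (substitute x_i' = x_i − (cap_i+1)): x_1 ≥ 6 gives C(7,2) = 21; x_2 ≥ 8 gives C(5,2) = 10; x_3 ≥ 9 gives C(4,2) = 6. Together 37.
No two caps can be exceeded simultaneously, so the pair terms are all 0.
By inclusion–exclusion the count is 78 − 37 + 0 = 41.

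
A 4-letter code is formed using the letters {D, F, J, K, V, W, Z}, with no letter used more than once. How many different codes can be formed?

840

Choose and order 4 of the 7 symbols: the first letter has 7 options, the next 6, then 5, 4.
That product is 7 × 6 × 5 × 4 = 840.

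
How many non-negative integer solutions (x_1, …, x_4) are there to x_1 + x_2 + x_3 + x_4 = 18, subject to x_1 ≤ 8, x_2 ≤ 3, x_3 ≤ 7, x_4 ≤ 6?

74

Ignoring the caps, the number of non-negative solutions to x_1+…+x_4 = 18 is C(21,3) = 1330.
Subtract solutions that violate a single cap (substitute x_i' = x_i − (cap_i+1)): x_1 ≥ 9 gives C(12,3) = 220; x_2 ≥ 4 gives C(17,3) = 680; x_3 ≥ 8 gives C(13,3) = 286; x_4 ≥ 7 gives C(14,3) = 364. Together 1550.
Add back pairs where two caps are both exceeded: 56 + 4 + 10 + 84 + 120 + 20 = 294.
By inclusion–exclusion the count is 1330 − 1550 + 294 = 74.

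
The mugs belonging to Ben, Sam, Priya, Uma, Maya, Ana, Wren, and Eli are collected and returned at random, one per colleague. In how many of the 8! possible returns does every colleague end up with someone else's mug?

14833

This is the derangement count D_8: permutations of 8 items with no fixed point.
By inclusion–exclusion this is Σ_{j=0}^{8} (−1)^j C(8,j)·(8−j)!.
Computing: 40320 − 40320 + 20160 − 6720 + 1680 − 336 + 56 − 8 + 1 = 14833.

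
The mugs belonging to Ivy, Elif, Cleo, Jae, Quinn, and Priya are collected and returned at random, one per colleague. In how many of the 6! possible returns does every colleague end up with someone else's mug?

This is the derangement count D_6: permutations of 6 items with no fixed point.
By inclusion–exclusion this is Σ_{j=0}^{6} (−1)^j C(6,j)·(6−j)!.
Computing: 720 − 720 + 360 − 120 + 30 − 6 + 1 = 265.

265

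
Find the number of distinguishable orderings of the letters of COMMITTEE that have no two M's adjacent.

Total arrangements of COMMITTEE: 9!/(2!·2!·2!) = 45360.
Arrangements with the M's together: treat MM as one letter, giving (8)!/(2!·2!) = 10080.
Subtracting, 45360 − 10080 = 35280 arrangements keep the M's apart.

35280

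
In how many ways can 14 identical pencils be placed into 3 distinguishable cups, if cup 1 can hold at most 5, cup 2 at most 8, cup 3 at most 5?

Without the upper bounds there are C(16,2) = 120 ways to split 14 among 3 cups.
Subtract solutions that violate a single cap (substitute x_i' = x_i − (cap_i+1)): x_1 ≥ 6 gives C(10,2) = 45; x_2 ≥ 9 gives C(7,2) = 21; x_3 ≥ 6 gives C(10,2) = 45. Together 111.
Add back pairs where two caps are both exceeded: 0 + 6 + 0 = 6.
By inclusion–exclusion the count is 120 − 111 + 6 = 15.

15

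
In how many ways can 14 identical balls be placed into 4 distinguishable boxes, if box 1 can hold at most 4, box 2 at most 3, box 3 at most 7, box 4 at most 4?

By stars and bars, unrestricted non-negative solutions to x_1+…+x_4 = 14 number C(14+3,3) = 680.
Subtract solutions that violate a single cap (substitute x_i' = x_i − (cap_i+1)): x_1 ≥ 5 gives C(12,3) = 220; x_2 ≥ 4 gives C(13,3) = 286; x_3 ≥ 8 gives C(9,3) = 84; x_4 ≥ 5 gives C(12,3) = 220. Together 810.
Add back pairs where two caps are both exceeded: 56 + 4 + 35 + 10 + 56 + 4 = 165.
Subtract triples: 0 + 1 + 0 + 0 = 1.
By inclusion–exclusion the count is 680 − 810 + 165 − 1 = 34.

34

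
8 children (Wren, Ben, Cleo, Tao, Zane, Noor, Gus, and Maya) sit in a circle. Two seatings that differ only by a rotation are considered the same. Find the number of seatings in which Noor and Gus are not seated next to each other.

3600

All circular seatings of 8 people number (7)! = 5040.
Those with Noor next to Gus: fuse the pair into one unit and seat 7 units around a circle — 2·(6)! = 1440.
Subtracting, 5040 − 1440 = 3600.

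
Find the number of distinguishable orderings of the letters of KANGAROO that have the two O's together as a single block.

2520

Treat the 2 copies of O as a single block. The multiset to arrange is then {OO, A, A, G, K, N, R}, 7 items in all.
That gives (7)!/(2!) = 2520 arrangements.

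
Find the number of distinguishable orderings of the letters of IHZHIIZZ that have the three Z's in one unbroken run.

Treat the 3 copies of Z as a single block. The multiset to arrange is then {ZZZ, H, H, I, I, I}, 6 items in all.
That gives (6)!/(3!·2!) = 60 arrangements.

60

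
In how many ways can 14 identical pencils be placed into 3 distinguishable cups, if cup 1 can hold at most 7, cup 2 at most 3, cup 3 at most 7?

10

Ignoring the caps, the number of non-negative solutions to x_1+…+x_3 = 14 is C(16,2) = 120.
Subtract solutions that violate a single cap (substitute x_i' = x_i − (cap_i+1)): x_1 ≥ 8 gives C(8,2) = 28; x_2 ≥ 4 gives C(12,2) = 66; x_3 ≥ 8 gives C(8,2) = 28. Together 122.
Add back pairs where two caps are both exceeded: 6 + 0 + 6 = 12.
By inclusion–exclusion the count is 120 − 122 + 12 = 10.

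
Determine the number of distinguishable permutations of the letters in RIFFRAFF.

840

Letter multiplicities in RIFFRAFF: A×1, F×4, I×1, R×2.
So there are 8! / (4!·2!) = 840 distinguishable arrangements.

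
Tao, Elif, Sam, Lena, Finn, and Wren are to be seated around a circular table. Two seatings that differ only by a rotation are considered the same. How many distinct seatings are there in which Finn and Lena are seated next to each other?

Glue Finn and Lena into a block (2 internal orders). Seating 5 units around a circle gives (4)! arrangements.
So 2 × (4)! = 2 × 24 = 48.

48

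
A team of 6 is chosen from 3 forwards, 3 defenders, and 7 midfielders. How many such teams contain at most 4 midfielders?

1583

Split by how many midfielders are chosen (0 through 4).
Sum: C(7,0)·C(6,6) + C(7,1)·C(6,5) + C(7,2)·C(6,4) + C(7,3)·C(6,3) + C(7,4)·C(6,2) = 1 + 42 + 315 + 700 + 525 = 1583.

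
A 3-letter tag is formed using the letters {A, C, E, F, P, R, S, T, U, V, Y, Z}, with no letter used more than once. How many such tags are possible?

1320

With no repetition, fill the 3 letters in order: 12 choices, then 11, down to 10.
12 × 11 × 10 = 1320.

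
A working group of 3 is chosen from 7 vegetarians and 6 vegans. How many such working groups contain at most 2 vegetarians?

Split by how many vegetarians are chosen (0 through 2).
Sum: C(7,0)·C(6,3) + C(7,1)·C(6,2) + C(7,2)·C(6,1) = 20 + 105 + 126 = 251.

251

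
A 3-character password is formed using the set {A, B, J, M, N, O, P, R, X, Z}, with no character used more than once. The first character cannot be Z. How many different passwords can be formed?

648

The first character has 10−1 = 9 choices (anything except Z).
The remaining 2 characters are filled from the other 9 symbols without repetition: 9 × 8 = 72.
Total: 9 × 72 = 648.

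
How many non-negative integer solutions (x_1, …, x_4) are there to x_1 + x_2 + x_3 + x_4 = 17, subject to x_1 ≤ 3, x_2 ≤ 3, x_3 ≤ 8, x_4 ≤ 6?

20

Without the upper bounds there are C(20,3) = 1140 ways to split 17 among 4 variables.
Subtract solutions that violate a single cap (substitute x_i' = x_i − (cap_i+1)): x_1 ≥ 4 gives C(16,3) = 560; x_2 ≥ 4 gives C(16,3) = 560; x_3 ≥ 9 gives C(11,3) = 165; x_4 ≥ 7 gives C(13,3) = 286. Together 1571.
Add back pairs where two caps are both exceeded: 220 + 35 + 84 + 35 + 84 + 4 = 462.
Subtract triples: 1 + 10 + 0 + 0 = 11.
By inclusion–exclusion the count is 1140 − 1571 + 462 − 11 = 20.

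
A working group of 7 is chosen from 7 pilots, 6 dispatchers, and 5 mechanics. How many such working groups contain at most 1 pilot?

3564

Split by how many pilots are chosen (0 through 1).
Sum: C(7,0)·C(11,7) + C(7,1)·C(11,6) = 330 + 3234 = 3564.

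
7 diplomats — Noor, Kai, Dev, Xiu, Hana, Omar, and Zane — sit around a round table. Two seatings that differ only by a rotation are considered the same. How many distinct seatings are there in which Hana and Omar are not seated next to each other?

480

Without the restriction there are (6)! = 720 seatings.
Those with Hana next to Omar: fuse the pair into one unit and seat 6 units around a circle — 2·(5)! = 240.
Subtracting, 720 − 240 = 480.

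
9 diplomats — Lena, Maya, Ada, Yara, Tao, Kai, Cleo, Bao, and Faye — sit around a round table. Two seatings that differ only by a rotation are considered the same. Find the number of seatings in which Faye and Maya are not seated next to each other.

Without the restriction there are (8)! = 40320 seatings.
Those with Faye next to Maya: fuse the pair into one unit and seat 8 units around a circle — 2·(7)! = 10080.
Subtracting, 40320 − 10080 = 30240.

30240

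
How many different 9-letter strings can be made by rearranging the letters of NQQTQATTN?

Letter multiplicities in NQQTQATTN: A×1, N×2, Q×3, T×3.
The number of distinct arrangements is 9!/(3!·3!·2!) = 362880/72 = 5040.

5040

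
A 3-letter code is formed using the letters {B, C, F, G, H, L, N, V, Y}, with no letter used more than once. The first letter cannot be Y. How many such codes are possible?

448

The first letter has 9−1 = 8 choices (anything except Y).
The remaining 2 letters are filled from the other 8 symbols without repetition: 8 × 7 = 56.
Total: 8 × 56 = 448.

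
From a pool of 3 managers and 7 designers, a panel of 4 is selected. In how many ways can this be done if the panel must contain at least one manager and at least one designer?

175

With no constraint there are C(10,4) = 210 possible selections.
Subtract selections that omit an entire group: no managers → C(7,4) = 35; no designers → C(3,4) = 0.
Both groups omitted at once is impossible, so 210 − 35 = 175.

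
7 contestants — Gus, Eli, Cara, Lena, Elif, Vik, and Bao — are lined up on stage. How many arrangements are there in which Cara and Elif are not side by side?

There are 7! = 5040 arrangements in all. If Cara and Elif are adjacent, merging them into one block gives 2·(6)! = 1440 arrangements.
So 5040 − 1440 = 3600 arrangements keep them apart.

3600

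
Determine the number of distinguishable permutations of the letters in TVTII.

The 5 letters of TVTII have repeats: I appearing twice and T appearing twice.
The number of distinct arrangements is 5!/(2!·2!) = 120/4 = 30.

30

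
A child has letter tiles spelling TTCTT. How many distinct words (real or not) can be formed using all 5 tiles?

Letter multiplicities in TTCTT: C×1, T×4.
So there are 5! / (4!) = 5 distinguishable arrangements.

5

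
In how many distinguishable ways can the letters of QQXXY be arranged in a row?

QQXXY has 5 letters with Q appearing twice and X appearing twice.
The number of distinct arrangements is 5!/(2!·2!) = 120/4 = 30.

30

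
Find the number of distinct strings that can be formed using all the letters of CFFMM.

30

CFFMM has 5 letters with F appearing twice and M appearing twice.
The number of distinct arrangements is 5!/(2!·2!) = 120/4 = 30.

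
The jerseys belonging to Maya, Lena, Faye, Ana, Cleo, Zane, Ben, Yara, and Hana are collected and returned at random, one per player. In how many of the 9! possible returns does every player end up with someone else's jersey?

133496

Let Aᵢ be the assignments in which player i gets their old jersey. We want the size of the complement of A₁∪…∪A_9.
By inclusion–exclusion this is Σ_{j=0}^{9} (−1)^j C(9,j)·(9−j)!.
Computing: 362880 − 362880 + 181440 − 60480 + 15120 − 3024 + 504 − 72 + 9 − 1 = 133496.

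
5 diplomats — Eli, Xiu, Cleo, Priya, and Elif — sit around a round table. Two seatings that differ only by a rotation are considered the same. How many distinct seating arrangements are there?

Fix one person's seat to break rotational symmetry; the remaining 4 people can be arranged in (4)! = 24 ways.

24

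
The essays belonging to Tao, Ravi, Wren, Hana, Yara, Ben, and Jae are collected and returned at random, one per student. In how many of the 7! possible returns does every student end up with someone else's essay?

This is the derangement count D_7: permutations of 7 items with no fixed point.
By inclusion–exclusion this is Σ_{j=0}^{7} (−1)^j C(7,j)·(7−j)!.
Computing: 5040 − 5040 + 2520 − 840 + 210 − 42 + 7 − 1 = 1854.

1854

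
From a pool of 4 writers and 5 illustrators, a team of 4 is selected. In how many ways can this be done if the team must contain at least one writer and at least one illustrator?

120

Total 4-person selections from all 9: C(9,4) = 126.
Selections missing a whole group: no writers → C(5,4) = 5; no illustrators → C(4,4) = 1.
Both groups omitted at once is impossible, so 126 − 6 = 120.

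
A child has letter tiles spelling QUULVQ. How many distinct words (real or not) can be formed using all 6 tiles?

The 6 letters of QUULVQ have repeats: Q appearing twice and U appearing twice.
Dividing 6! = 720 by 2!·2! = 4 for the repeated letters gives 180.

180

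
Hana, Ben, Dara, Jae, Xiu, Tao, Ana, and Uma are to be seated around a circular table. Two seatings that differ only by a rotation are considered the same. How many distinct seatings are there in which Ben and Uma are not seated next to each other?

3600

All circular seatings of 8 people number (7)! = 5040.
Those with Ben next to Uma: fuse the pair into one unit and seat 7 units around a circle — 2·(6)! = 1440.
Subtracting, 5040 − 1440 = 3600.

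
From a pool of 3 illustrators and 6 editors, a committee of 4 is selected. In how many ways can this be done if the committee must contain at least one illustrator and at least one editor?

111

Total 4-person selections from all 9: C(9,4) = 126.
Subtract selections that omit an entire group: no illustrators → C(6,4) = 15; no editors → C(3,4) = 0.
Both groups omitted at once is impossible, so 126 − 15 = 111.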